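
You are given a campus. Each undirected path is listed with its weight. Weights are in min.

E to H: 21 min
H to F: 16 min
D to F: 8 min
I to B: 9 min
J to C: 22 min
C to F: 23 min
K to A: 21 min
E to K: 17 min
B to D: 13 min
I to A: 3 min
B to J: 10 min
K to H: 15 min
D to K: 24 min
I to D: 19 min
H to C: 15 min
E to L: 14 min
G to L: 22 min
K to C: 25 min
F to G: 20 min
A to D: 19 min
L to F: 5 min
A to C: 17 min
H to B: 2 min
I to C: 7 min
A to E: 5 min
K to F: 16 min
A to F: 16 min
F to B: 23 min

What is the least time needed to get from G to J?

Settle nodes by increasing distance from G:
G: 0
F: 20  (via G)
L: 22  (via G)
D: 28  (via F)
A: 36  (via F)
E: 36  (via L)
H: 36  (via F)
K: 36  (via F)
B: 38  (via H)
I: 39  (via A)
C: 43  (via F)
J: 48  (via B)
Shortest route: G–F–H–B–J = 48 min.

48 min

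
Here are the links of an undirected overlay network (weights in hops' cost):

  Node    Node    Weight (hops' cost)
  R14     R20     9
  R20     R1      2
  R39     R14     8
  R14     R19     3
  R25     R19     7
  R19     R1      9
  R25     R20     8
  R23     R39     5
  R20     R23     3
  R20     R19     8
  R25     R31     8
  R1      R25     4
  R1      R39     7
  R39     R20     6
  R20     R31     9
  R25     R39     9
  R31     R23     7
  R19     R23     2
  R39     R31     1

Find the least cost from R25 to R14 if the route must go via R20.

Shortest R25→R20: R25 → R1 → R20 = 6
Shortest R20→R14: R20 → R23 → R19 → R14 = 8
Total via R20: 6 + 8 = 14 hops' cost.

14 hops' cost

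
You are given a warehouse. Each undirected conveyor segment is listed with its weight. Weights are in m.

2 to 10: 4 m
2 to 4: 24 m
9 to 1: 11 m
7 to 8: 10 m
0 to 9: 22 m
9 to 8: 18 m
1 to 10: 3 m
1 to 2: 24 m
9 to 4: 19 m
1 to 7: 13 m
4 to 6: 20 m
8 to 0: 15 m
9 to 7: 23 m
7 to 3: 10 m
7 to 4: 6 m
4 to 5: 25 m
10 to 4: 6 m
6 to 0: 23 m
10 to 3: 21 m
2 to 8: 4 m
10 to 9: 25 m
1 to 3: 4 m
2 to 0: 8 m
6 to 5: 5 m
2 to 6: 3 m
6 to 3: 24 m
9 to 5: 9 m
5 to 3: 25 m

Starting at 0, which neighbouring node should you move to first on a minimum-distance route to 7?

Candidate routes:
0 - 2 - 10 - 4 - 7: 8+4+6+6 = 24
0 - 2 - 8 - 7: 8+4+10 = 22
Cheapest is 0 - 2 - 8 - 7 at 22 m.
So from 0 the first move is to 2.

2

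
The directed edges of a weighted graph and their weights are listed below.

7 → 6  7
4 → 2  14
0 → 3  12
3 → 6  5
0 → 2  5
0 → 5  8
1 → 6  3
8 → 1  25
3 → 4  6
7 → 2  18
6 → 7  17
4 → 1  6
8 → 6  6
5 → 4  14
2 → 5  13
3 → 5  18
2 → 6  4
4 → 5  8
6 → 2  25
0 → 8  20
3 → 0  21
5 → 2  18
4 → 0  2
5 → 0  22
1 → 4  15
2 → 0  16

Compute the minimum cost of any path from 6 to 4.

Candidate routes:
6–2–0–5–4: 25+16+8+14 = 63
6–7–2–5–4: 17+18+13+14 = 62
6–2–5–4: 25+13+14 = 52
6–2–0–3–4: 25+16+12+6 = 59
The minimum is 52 via 6–2–5–4.

52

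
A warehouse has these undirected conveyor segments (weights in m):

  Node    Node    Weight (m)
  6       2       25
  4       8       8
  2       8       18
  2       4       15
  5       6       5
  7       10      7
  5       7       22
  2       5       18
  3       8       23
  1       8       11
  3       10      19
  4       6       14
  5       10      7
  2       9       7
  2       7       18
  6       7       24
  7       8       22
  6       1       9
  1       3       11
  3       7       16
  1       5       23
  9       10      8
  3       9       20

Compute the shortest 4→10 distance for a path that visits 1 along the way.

Best 4 to 1: 4–8–1 costing 19
Shortest 1→10: 1–6–5–10 = 21
Total via 1: 19 + 21 = 40 m.

40 m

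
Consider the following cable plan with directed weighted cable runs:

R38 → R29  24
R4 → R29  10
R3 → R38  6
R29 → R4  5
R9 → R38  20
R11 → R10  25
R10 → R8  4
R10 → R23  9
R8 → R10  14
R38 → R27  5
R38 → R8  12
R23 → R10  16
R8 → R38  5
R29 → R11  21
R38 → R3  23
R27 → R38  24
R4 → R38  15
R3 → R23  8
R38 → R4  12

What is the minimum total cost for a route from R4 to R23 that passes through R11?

Best R4 to R11: R4–R29–R11 costing 31
Shortest R11→R23: R11–R10–R23 = 34
Total via R11: 31 + 34 = 65.

65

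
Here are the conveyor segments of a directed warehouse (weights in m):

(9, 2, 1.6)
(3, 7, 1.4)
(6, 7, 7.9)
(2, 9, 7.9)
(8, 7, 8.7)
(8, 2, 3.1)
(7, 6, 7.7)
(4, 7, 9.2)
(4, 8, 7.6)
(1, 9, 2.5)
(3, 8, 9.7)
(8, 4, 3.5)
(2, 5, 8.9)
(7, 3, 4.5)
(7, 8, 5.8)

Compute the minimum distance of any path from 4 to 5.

Settle nodes by increasing distance from 4:
4: 0
8: 7.6  (via 4)
7: 9.2  (via 4)
2: 10.7  (via 8)
3: 13.7  (via 7)
6: 16.9  (via 7)
9: 18.6  (via 2)
5: 19.6  (via 2)
Shortest route: 4–8–2–5 = 19.6 m.

19.6 m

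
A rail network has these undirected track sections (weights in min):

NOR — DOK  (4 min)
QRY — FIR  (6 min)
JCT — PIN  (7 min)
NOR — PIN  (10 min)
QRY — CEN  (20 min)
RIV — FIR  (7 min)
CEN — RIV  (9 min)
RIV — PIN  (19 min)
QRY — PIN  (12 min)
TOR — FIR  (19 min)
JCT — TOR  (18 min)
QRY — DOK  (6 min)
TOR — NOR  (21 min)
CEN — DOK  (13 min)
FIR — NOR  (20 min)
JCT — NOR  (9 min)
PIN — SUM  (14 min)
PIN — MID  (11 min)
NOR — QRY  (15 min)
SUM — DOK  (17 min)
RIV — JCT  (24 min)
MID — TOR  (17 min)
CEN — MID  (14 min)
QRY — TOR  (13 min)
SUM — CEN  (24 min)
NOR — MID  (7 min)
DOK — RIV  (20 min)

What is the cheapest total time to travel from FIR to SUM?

Compare a few routes:
FIR–QRY–DOK–SUM: 6+6+17 = 29
FIR–QRY–PIN–SUM: 6+12+14 = 32
The minimum is 29 min via FIR–QRY–DOK–SUM.

29 min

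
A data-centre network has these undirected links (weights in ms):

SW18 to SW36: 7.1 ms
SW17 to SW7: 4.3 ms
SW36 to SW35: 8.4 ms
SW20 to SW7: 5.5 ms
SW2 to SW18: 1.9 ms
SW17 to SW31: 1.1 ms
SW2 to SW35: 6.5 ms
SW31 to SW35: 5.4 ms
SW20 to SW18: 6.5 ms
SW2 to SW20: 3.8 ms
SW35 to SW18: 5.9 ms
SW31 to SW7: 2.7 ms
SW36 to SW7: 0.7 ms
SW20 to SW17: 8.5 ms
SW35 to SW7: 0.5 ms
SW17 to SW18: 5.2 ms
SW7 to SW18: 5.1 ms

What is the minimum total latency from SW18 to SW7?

Enumerating some paths:
SW18 → SW35 → SW7: 5.9+0.5 = 6.4
SW18 → SW2 → SW35 → SW7: 1.9+6.5+0.5 = 8.9
SW18 → SW7: 5.1 = 5.1
SW18 → SW36 → SW7: 7.1+0.7 = 7.8
Cheapest is SW18 → SW7 at 5.1 ms.

5.1 ms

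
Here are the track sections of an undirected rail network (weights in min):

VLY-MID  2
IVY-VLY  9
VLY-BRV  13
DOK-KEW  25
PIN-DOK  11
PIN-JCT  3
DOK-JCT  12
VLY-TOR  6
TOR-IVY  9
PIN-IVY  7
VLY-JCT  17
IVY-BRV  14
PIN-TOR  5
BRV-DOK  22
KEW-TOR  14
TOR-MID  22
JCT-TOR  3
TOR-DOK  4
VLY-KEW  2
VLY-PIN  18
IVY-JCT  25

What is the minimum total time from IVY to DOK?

13 min

Enumerating some paths:
IVY - PIN - TOR - DOK: 7+5+4 = 16
IVY - TOR - DOK: 9+4 = 13
IVY - PIN - JCT - TOR - DOK: 7+3+3+4 = 17
The minimum is 13 min via IVY - TOR - DOK.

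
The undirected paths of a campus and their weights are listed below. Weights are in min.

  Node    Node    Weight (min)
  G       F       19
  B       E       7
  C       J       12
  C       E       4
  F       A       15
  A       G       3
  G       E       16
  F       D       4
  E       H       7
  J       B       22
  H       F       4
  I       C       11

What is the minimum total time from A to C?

Compare a few routes:
A → F → H → E → C: 15+4+7+4 = 30
A → G → E → C: 3+16+4 = 23
A → G → F → H → E → C: 3+19+4+7+4 = 37
The minimum is 23 min via A → G → E → C.

23 min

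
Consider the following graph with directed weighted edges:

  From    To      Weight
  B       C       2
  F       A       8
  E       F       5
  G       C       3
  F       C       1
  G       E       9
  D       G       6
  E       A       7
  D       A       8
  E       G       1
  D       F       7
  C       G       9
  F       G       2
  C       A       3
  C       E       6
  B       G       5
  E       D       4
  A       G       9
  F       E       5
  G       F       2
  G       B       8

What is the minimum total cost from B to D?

Running Dijkstra from B:
B: 0
C: 2  (via B)
A: 5  (via C)
G: 5  (via B)
F: 7  (via G)
E: 8  (via C)
D: 12  (via E)
Shortest route: B → C → E → D = 12.

12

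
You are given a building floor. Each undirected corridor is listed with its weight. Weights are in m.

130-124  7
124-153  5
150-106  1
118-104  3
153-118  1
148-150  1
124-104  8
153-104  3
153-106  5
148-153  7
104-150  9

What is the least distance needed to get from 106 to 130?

17 m

Compare a few routes:
106 - 150 - 148 - 153 - 124 - 130: 1+1+7+5+7 = 21
106 - 153 - 104 - 124 - 130: 5+3+8+7 = 23
106 - 153 - 124 - 130: 5+5+7 = 17
The minimum is 17 m via 106 - 153 - 124 - 130.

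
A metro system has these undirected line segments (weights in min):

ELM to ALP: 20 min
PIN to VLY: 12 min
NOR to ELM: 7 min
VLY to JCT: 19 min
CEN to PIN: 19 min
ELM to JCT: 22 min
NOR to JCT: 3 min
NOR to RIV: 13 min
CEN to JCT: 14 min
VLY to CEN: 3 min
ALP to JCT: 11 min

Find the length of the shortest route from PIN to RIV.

Shortest distances from PIN:
PIN: 0
VLY: 12  (via PIN)
CEN: 15  (via VLY)
JCT: 29  (via CEN)
NOR: 32  (via JCT)
ELM: 39  (via NOR)
ALP: 40  (via JCT)
RIV: 45  (via NOR)
Shortest route: PIN–VLY–CEN–JCT–NOR–RIV = 45 min.

45 min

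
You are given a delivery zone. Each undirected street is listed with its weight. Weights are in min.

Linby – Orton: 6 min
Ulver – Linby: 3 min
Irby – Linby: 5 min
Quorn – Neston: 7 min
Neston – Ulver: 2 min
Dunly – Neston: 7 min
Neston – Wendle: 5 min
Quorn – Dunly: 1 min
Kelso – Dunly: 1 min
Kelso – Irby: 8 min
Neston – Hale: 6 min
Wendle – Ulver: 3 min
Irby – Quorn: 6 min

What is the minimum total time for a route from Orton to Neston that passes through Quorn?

24 min

Best Orton to Quorn: Orton → Linby → Irby → Quorn costing 17
Shortest Quorn→Neston: Quorn → Neston = 7
Total via Quorn: 17 + 7 = 24 min.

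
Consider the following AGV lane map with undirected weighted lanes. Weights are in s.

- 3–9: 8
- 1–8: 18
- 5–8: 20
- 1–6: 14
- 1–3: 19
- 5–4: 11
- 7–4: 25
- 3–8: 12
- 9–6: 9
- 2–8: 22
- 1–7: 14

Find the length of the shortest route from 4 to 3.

43 s

Shortest distances from 4:
4: 0
5: 11  (via 4)
7: 25  (via 4)
8: 31  (via 5)
1: 39  (via 7)
3: 43  (via 8)
Shortest route: 4–5–8–3 = 43 s.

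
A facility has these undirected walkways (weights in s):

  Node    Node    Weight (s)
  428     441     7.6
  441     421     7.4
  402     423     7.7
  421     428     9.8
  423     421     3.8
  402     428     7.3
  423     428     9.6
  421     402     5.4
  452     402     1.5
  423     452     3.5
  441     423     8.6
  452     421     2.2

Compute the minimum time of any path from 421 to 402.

3.7 s

Enumerating some paths:
421–452–402: 2.2+1.5 = 3.7
421–402: 5.4 = 5.4
Cheapest is 421–452–402 at 3.7 s.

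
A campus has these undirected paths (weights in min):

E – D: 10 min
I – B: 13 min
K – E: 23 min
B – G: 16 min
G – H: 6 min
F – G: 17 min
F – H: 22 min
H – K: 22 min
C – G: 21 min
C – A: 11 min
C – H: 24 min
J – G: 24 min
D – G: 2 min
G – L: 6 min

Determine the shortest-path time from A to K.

Enumerating some paths:
A → C → G → D → E → K: 11+21+2+10+23 = 67
A → C → H → K: 11+24+22 = 57
A → C → H → G → D → E → K: 11+24+6+2+10+23 = 76
A → C → G → H → K: 11+21+6+22 = 60
Cheapest is A → C → H → K at 57 min.

57 min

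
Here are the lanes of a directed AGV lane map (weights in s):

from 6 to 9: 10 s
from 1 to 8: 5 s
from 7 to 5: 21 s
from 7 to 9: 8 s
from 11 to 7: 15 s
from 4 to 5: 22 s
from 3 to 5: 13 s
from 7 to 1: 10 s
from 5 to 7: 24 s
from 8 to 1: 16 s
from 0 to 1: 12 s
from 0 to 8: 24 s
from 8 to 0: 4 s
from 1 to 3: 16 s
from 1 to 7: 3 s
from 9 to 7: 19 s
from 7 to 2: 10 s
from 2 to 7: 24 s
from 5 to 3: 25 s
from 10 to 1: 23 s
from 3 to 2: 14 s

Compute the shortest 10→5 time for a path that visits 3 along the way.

Shortest 10→3: 10 → 1 → 3 = 39
Best 3 to 5: 3 → 5 costing 13
Total via 3: 39 + 13 = 52 s.

52 s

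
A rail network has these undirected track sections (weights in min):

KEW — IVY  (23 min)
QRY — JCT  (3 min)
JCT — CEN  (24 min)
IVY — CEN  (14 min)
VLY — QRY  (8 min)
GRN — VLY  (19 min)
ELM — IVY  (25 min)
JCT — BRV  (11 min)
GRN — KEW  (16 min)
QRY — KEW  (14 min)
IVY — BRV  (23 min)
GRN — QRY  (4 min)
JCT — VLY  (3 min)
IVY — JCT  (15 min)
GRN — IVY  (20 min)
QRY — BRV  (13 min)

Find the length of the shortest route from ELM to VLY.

43 min

Candidate routes:
ELM → IVY → JCT → QRY → VLY: 25+15+3+8 = 51
ELM → IVY → GRN → QRY → JCT → VLY: 25+20+4+3+3 = 55
ELM → IVY → JCT → VLY: 25+15+3 = 43
The minimum is 43 min via ELM → IVY → JCT → VLY.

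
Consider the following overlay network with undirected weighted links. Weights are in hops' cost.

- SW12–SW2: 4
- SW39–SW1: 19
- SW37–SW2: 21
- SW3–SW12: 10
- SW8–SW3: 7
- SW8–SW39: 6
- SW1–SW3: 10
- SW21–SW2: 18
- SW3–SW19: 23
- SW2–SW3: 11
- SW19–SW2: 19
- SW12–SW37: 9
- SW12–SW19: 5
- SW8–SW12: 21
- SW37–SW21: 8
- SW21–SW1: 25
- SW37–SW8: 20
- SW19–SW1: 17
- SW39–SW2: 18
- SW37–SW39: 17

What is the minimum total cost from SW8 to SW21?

Compare a few routes:
SW8 - SW39 - SW37 - SW21: 6+17+8 = 31
SW8 - SW37 - SW21: 20+8 = 28
Cheapest is SW8 - SW37 - SW21 at 28 hops' cost.

28 hops' cost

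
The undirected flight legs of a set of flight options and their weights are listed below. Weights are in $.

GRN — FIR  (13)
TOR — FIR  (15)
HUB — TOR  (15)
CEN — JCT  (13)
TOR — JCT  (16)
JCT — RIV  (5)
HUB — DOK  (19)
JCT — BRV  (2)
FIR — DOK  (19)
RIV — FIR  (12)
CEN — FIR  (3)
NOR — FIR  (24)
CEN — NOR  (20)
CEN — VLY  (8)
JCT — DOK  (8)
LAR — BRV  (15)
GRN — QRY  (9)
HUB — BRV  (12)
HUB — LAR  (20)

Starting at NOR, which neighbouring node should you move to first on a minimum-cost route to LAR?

CEN

Candidate routes:
NOR - FIR - RIV - JCT - BRV - LAR: 24+12+5+2+15 = 58
NOR - FIR - CEN - JCT - BRV - LAR: 24+3+13+2+15 = 57
NOR - CEN - JCT - BRV - LAR: 20+13+2+15 = 50
NOR - CEN - FIR - RIV - JCT - BRV - LAR: 20+3+12+5+2+15 = 57
Cheapest is NOR - CEN - JCT - BRV - LAR at $50.
So from NOR the first move is to CEN.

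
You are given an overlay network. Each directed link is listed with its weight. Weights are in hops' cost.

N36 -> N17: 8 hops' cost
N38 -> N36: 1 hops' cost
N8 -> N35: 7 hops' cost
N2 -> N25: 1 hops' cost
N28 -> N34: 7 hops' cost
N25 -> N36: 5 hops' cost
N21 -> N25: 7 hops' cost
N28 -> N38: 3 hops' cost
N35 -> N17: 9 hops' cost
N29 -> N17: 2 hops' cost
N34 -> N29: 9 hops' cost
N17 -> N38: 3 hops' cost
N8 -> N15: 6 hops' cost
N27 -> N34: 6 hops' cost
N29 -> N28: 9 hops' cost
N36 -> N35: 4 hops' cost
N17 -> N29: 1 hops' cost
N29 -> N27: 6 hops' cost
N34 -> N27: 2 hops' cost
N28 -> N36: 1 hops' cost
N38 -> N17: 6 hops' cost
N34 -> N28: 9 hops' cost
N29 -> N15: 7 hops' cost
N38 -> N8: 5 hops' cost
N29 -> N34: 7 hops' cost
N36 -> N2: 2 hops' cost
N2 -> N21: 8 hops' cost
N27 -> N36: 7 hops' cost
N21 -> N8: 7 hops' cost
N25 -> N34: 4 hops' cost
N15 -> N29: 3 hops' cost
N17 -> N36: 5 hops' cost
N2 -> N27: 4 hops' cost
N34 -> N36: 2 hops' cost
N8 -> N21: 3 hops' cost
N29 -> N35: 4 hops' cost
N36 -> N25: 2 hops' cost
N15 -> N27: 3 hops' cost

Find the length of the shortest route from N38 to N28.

Running Dijkstra from N38:
N38: 0
N36: 1  (via N38)
N25: 3  (via N36)
N2: 3  (via N36)
N8: 5  (via N38)
N35: 5  (via N36)
N17: 6  (via N38)
N29: 7  (via N17)
N27: 7  (via N2)
N34: 7  (via N25)
N21: 8  (via N8)
N15: 11  (via N8)
N28: 16  (via N29)
Shortest route: N38 → N17 → N29 → N28 = 16 hops' cost.

16 hops' cost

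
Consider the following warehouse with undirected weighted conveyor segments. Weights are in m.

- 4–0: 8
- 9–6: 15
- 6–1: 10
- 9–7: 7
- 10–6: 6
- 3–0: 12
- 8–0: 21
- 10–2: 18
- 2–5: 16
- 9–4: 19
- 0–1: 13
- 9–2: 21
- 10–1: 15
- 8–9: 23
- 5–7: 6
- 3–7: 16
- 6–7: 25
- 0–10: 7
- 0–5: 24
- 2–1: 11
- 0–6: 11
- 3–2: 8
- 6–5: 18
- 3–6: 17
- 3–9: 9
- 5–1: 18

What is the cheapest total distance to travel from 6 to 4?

Candidate routes:
6–9–4: 15+19 = 34
6–0–4: 11+8 = 19
6–10–0–4: 6+7+8 = 21
6–1–0–4: 10+13+8 = 31
Cheapest is 6–0–4 at 19 m.

19 m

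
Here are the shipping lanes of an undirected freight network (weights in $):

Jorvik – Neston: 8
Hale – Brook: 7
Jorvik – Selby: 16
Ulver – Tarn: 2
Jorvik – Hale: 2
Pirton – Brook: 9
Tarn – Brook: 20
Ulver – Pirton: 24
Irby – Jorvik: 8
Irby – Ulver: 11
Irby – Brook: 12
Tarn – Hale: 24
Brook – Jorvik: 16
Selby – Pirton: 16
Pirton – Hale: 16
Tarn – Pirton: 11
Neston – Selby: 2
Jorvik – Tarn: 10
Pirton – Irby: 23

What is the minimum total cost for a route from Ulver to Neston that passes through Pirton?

Best Ulver to Pirton: Ulver → Tarn → Pirton costing 13
Best Pirton to Neston: Pirton → Selby → Neston costing 18
Total via Pirton: 13 + 18 = $31.

$31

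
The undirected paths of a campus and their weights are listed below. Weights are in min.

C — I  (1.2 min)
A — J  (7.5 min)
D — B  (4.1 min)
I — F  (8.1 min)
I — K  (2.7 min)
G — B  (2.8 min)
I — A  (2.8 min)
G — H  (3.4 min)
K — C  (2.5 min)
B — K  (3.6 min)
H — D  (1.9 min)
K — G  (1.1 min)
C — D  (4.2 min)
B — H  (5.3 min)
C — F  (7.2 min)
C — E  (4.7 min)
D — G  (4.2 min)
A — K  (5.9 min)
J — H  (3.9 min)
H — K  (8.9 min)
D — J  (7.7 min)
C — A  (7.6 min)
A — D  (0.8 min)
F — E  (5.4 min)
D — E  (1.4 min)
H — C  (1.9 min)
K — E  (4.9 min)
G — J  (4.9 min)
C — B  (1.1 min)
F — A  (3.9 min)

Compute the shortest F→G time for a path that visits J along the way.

Best F to J: F–A–D–H–J costing 10.5
Shortest J→G: J–G = 4.9
Total via J: 10.5 + 4.9 = 15.4 min.

15.4 min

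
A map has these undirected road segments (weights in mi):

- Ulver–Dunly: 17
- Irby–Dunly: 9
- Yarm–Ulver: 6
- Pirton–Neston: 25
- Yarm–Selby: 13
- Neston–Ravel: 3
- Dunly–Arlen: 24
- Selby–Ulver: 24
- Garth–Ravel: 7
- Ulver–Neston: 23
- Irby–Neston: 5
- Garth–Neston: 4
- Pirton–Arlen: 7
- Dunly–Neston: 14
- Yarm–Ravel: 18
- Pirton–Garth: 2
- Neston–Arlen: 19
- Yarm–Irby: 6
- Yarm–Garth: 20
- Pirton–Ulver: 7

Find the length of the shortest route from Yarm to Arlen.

Settle nodes by increasing distance from Yarm:
Yarm: 0
Ulver: 6  (via Yarm)
Irby: 6  (via Yarm)
Neston: 11  (via Irby)
Pirton: 13  (via Ulver)
Selby: 13  (via Yarm)
Ravel: 14  (via Neston)
Dunly: 15  (via Irby)
Garth: 15  (via Neston)
Arlen: 20  (via Pirton)
Shortest route: Yarm → Ulver → Pirton → Arlen = 20 mi.

20 mi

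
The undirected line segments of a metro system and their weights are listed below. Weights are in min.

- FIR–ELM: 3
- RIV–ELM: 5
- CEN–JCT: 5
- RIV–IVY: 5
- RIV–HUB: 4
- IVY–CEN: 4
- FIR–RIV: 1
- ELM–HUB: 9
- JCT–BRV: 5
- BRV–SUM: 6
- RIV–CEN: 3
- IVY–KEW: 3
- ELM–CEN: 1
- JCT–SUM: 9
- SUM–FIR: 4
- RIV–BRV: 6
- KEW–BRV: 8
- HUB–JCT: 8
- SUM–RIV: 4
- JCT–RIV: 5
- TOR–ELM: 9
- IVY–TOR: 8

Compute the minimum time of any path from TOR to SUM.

16 min

Candidate routes:
TOR → ELM → FIR → SUM: 9+3+4 = 16
TOR → IVY → RIV → SUM: 8+5+4 = 17
TOR → ELM → FIR → RIV → SUM: 9+3+1+4 = 17
TOR → ELM → CEN → RIV → SUM: 9+1+3+4 = 17
The minimum is 16 min via TOR → ELM → FIR → SUM.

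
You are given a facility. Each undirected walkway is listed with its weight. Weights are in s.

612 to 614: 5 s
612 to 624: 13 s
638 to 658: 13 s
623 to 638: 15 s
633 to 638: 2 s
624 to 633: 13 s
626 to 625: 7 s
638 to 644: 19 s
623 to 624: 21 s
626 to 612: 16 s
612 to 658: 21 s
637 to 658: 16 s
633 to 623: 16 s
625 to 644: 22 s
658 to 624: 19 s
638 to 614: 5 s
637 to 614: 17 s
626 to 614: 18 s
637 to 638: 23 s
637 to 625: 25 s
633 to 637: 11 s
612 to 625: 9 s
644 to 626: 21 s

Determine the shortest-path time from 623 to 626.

38 s

Settle nodes by increasing distance from 623:
623: 0
638: 15  (via 623)
633: 16  (via 623)
614: 20  (via 638)
624: 21  (via 623)
612: 25  (via 614)
637: 27  (via 633)
658: 28  (via 638)
625: 34  (via 612)
644: 34  (via 638)
626: 38  (via 614)
Shortest route: 623–638–614–626 = 38 s.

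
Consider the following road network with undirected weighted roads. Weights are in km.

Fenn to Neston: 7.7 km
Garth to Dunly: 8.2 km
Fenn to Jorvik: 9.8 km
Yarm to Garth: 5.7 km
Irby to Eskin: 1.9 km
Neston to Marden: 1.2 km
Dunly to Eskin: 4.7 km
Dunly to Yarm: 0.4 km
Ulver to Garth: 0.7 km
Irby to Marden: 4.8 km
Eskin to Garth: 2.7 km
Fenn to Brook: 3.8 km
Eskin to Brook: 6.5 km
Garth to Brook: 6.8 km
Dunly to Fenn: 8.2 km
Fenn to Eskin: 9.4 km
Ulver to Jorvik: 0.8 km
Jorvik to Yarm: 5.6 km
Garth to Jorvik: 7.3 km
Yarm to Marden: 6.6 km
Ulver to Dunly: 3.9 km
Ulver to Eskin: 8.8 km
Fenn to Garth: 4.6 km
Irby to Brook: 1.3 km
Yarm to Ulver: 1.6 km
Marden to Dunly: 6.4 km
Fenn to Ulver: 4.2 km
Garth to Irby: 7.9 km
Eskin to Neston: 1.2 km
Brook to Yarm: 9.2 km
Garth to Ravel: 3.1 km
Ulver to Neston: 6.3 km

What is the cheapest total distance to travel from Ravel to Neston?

7 km

Compare a few routes:
Ravel → Garth → Ulver → Yarm → Dunly → Eskin → Neston: 3.1+0.7+1.6+0.4+4.7+1.2 = 11.7
Ravel → Garth → Eskin → Neston: 3.1+2.7+1.2 = 7
Ravel → Garth → Ulver → Yarm → Marden → Neston: 3.1+0.7+1.6+6.6+1.2 = 13.2
Ravel → Garth → Ulver → Neston: 3.1+0.7+6.3 = 10.1
The minimum is 7 km via Ravel → Garth → Eskin → Neston.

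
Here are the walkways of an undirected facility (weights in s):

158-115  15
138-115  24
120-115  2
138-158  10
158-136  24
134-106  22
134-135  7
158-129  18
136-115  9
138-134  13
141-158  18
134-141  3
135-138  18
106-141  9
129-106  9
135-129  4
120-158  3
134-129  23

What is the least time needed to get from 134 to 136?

Enumerating some paths:
134–138–158–120–115–136: 13+10+3+2+9 = 37
134–141–158–120–115–136: 3+18+3+2+9 = 35
Cheapest is 134–141–158–120–115–136 at 35 s.

35 s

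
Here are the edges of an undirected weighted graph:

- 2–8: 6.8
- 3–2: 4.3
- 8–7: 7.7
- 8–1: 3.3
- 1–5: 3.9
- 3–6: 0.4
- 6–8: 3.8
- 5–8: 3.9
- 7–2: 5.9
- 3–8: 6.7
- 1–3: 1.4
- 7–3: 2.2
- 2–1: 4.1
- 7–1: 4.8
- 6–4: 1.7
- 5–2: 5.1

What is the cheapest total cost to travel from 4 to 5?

7.4

Enumerating some paths:
4 → 6 → 3 → 1 → 5: 1.7+0.4+1.4+3.9 = 7.4
4 → 6 → 8 → 5: 1.7+3.8+3.9 = 9.4
4 → 6 → 3 → 1 → 8 → 5: 1.7+0.4+1.4+3.3+3.9 = 10.7
Cheapest is 4 → 6 → 3 → 1 → 5 at 7.4.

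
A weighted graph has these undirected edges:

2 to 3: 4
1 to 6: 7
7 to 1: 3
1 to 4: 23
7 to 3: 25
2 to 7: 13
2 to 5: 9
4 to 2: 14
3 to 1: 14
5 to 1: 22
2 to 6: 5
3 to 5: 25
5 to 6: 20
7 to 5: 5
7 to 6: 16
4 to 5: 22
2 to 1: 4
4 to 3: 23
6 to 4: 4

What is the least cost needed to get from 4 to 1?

Candidate routes:
4 - 6 - 1: 4+7 = 11
4 - 6 - 2 - 1: 4+5+4 = 13
The minimum is 11 via 4 - 6 - 1.

11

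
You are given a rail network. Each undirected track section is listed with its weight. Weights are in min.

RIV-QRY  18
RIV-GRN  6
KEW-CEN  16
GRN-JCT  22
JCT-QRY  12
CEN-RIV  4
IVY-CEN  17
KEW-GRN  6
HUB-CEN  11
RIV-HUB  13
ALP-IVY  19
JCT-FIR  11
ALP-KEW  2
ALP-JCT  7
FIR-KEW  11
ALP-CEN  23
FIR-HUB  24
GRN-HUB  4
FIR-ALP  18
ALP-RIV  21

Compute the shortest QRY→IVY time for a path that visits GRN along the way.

Best QRY to GRN: QRY–RIV–GRN costing 24
Shortest GRN→IVY: GRN–KEW–ALP–IVY = 27
Total via GRN: 24 + 27 = 51 min.

51 min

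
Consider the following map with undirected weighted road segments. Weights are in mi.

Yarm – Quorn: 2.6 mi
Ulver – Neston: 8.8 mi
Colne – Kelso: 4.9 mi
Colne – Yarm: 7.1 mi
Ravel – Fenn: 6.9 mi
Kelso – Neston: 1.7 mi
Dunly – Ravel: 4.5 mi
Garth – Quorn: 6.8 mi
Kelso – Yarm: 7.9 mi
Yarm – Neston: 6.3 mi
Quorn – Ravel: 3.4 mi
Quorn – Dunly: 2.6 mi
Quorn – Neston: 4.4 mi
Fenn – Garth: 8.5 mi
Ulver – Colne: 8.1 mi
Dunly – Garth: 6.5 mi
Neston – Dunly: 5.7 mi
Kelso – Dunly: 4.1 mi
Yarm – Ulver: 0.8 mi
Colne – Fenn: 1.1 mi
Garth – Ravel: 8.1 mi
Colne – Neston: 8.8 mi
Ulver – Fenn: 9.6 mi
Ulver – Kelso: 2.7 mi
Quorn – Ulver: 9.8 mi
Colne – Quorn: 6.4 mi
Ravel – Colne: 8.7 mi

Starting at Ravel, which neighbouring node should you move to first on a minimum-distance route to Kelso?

Dunly

Compare a few routes:
Ravel - Dunly - Kelso: 4.5+4.1 = 8.6
Ravel - Quorn - Yarm - Ulver - Kelso: 3.4+2.6+0.8+2.7 = 9.5
The minimum is 8.6 mi via Ravel - Dunly - Kelso.
So from Ravel the first move is to Dunly.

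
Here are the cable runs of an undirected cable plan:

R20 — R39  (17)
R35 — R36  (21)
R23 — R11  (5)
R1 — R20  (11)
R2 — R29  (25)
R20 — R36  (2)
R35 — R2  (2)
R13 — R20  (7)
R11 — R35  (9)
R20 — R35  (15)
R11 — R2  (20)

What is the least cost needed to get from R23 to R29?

41

Running Dijkstra from R23:
R23: 0
R11: 5  (via R23)
R35: 14  (via R11)
R2: 16  (via R35)
R20: 29  (via R35)
R36: 31  (via R20)
R13: 36  (via R20)
R1: 40  (via R20)
R29: 41  (via R2)
Shortest route: R23–R11–R35–R2–R29 = 41.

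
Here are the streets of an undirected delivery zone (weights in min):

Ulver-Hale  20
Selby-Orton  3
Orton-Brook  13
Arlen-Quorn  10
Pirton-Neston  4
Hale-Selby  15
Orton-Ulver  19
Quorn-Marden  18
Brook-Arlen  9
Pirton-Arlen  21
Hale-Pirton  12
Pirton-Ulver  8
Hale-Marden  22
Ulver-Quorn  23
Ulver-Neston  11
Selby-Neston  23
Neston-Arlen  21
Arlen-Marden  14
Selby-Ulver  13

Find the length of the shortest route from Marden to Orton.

36 min

Compare a few routes:
Marden–Arlen–Brook–Orton: 14+9+13 = 36
Marden–Quorn–Arlen–Brook–Orton: 18+10+9+13 = 50
Marden–Hale–Selby–Orton: 22+15+3 = 40
The minimum is 36 min via Marden–Arlen–Brook–Orton.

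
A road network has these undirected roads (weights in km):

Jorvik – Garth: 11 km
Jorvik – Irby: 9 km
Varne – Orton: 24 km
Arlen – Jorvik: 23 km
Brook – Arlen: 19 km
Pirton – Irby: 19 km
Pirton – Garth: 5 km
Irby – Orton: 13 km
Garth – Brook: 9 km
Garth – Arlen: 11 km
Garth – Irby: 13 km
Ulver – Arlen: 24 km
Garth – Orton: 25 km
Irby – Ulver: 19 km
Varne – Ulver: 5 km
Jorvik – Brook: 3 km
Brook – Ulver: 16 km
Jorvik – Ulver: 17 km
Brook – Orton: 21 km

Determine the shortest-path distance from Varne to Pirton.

Candidate routes:
Varne–Ulver–Jorvik–Brook–Garth–Pirton: 5+17+3+9+5 = 39
Varne–Ulver–Jorvik–Garth–Pirton: 5+17+11+5 = 38
Varne–Ulver–Brook–Garth–Pirton: 5+16+9+5 = 35
Cheapest is Varne–Ulver–Brook–Garth–Pirton at 35 km.

35 km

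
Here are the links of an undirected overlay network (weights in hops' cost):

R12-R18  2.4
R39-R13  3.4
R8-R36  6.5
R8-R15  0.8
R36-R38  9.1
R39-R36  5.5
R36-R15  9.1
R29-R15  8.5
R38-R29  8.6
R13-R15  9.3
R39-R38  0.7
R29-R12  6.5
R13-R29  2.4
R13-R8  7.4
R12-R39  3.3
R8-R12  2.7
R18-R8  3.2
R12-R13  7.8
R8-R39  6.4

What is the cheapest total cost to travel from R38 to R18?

6.4 hops' cost

Settle nodes by increasing distance from R38:
R38: 0
R39: 0.7  (via R38)
R12: 4  (via R39)
R13: 4.1  (via R39)
R36: 6.2  (via R39)
R18: 6.4  (via R12)
Shortest route: R38–R39–R12–R18 = 6.4 hops' cost.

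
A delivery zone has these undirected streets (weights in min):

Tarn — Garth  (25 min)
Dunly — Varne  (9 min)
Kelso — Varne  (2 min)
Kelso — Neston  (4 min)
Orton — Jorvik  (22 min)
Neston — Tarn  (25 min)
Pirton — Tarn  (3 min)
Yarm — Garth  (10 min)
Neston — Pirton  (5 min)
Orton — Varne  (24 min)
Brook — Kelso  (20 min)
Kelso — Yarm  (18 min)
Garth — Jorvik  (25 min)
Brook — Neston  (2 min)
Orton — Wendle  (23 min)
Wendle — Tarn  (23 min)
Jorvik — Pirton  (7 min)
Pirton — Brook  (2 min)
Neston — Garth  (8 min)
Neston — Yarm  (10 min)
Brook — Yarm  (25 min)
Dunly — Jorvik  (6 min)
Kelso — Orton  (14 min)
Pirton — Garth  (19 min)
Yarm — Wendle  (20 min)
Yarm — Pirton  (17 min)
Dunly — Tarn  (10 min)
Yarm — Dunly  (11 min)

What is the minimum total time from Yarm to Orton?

28 min

Compare a few routes:
Yarm → Garth → Neston → Kelso → Orton: 10+8+4+14 = 36
Yarm → Kelso → Orton: 18+14 = 32
Yarm → Dunly → Varne → Kelso → Orton: 11+9+2+14 = 36
Yarm → Neston → Kelso → Orton: 10+4+14 = 28
Cheapest is Yarm → Neston → Kelso → Orton at 28 min.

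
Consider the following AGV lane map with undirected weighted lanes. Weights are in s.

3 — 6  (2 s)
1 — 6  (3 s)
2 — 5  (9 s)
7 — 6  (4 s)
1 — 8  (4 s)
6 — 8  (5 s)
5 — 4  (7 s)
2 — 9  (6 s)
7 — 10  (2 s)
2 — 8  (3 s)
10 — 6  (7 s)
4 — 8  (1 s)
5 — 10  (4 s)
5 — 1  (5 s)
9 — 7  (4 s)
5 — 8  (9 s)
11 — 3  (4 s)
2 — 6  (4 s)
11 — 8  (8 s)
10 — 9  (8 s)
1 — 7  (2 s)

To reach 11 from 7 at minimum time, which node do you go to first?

Candidate routes:
7–1–6–3–11: 2+3+2+4 = 11
7–6–3–11: 4+2+4 = 10
The minimum is 10 s via 7–6–3–11.
So from 7 the first move is to 6.

6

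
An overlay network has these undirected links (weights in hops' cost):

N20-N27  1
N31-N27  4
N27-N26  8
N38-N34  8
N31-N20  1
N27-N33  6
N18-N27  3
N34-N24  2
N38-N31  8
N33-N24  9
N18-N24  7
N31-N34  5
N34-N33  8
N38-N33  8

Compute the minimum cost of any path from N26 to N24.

17 hops' cost

Compare a few routes:
N26 - N27 - N20 - N31 - N34 - N24: 8+1+1+5+2 = 17
N26 - N27 - N18 - N24: 8+3+7 = 18
The minimum is 17 hops' cost via N26 - N27 - N20 - N31 - N34 - N24.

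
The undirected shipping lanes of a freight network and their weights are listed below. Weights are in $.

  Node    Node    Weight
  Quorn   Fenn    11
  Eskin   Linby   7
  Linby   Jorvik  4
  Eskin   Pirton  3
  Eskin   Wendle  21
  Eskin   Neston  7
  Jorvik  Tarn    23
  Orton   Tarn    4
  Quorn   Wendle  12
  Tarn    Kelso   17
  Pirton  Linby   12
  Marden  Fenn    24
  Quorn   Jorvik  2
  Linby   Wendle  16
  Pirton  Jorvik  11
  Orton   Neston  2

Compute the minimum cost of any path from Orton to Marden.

$57

Enumerating some paths:
Orton–Neston–Eskin–Linby–Jorvik–Quorn–Fenn–Marden: 2+7+7+4+2+11+24 = 57
Orton–Neston–Eskin–Pirton–Jorvik–Quorn–Fenn–Marden: 2+7+3+11+2+11+24 = 60
The minimum is $57 via Orton–Neston–Eskin–Linby–Jorvik–Quorn–Fenn–Marden.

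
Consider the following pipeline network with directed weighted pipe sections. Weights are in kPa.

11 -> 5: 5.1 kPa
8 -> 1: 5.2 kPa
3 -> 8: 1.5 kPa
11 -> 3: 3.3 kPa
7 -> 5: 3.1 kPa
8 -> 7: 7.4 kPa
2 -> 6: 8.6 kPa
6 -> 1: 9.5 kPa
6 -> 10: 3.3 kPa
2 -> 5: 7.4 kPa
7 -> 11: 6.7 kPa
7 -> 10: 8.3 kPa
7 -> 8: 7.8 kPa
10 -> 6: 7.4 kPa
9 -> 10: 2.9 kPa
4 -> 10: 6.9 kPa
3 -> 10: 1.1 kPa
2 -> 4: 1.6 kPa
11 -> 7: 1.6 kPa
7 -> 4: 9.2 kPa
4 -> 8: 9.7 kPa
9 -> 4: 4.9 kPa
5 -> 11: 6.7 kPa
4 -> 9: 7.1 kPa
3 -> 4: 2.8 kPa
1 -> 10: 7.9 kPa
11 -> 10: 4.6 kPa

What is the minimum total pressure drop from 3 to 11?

15.6 kPa

Compare a few routes:
3 → 8 → 7 → 5 → 11: 1.5+7.4+3.1+6.7 = 18.7
3 → 8 → 7 → 11: 1.5+7.4+6.7 = 15.6
3 → 4 → 8 → 7 → 11: 2.8+9.7+7.4+6.7 = 26.6
The minimum is 15.6 kPa via 3 → 8 → 7 → 11.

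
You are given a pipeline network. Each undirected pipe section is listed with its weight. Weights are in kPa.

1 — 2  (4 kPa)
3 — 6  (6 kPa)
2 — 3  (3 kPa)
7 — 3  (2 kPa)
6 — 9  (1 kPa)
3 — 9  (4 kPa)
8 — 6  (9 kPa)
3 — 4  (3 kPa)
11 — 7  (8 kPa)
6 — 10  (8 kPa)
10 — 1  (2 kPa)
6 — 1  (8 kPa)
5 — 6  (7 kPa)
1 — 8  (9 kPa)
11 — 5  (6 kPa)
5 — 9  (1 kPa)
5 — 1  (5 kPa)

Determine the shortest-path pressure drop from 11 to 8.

Candidate routes:
11 - 5 - 6 - 8: 6+7+9 = 22
11 - 7 - 3 - 9 - 6 - 8: 8+2+4+1+9 = 24
11 - 5 - 1 - 8: 6+5+9 = 20
11 - 5 - 9 - 6 - 8: 6+1+1+9 = 17
Cheapest is 11 - 5 - 9 - 6 - 8 at 17 kPa.

17 kPa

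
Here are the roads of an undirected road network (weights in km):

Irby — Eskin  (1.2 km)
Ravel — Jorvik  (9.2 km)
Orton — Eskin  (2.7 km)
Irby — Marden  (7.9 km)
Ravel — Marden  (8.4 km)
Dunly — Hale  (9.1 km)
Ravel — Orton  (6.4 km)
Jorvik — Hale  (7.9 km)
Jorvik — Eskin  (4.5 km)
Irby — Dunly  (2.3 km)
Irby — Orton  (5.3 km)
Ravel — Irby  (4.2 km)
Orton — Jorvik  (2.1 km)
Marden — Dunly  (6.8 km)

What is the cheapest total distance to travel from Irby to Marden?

Shortest distances from Irby:
Irby: 0
Eskin: 1.2  (via Irby)
Dunly: 2.3  (via Irby)
Orton: 3.9  (via Eskin)
Ravel: 4.2  (via Irby)
Jorvik: 5.7  (via Eskin)
Marden: 7.9  (via Irby)
Shortest route: Irby → Marden = 7.9 km.

7.9 km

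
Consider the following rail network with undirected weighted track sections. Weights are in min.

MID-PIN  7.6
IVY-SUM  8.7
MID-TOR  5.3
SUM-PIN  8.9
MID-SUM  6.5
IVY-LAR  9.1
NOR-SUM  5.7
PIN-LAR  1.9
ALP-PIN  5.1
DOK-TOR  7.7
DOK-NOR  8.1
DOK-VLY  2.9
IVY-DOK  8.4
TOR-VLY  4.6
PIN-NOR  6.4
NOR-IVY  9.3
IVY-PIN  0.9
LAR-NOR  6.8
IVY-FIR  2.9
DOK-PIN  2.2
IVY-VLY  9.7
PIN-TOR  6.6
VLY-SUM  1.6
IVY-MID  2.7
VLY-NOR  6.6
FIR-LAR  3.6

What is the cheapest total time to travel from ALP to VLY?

Enumerating some paths:
ALP–PIN–SUM–VLY: 5.1+8.9+1.6 = 15.6
ALP–PIN–DOK–VLY: 5.1+2.2+2.9 = 10.2
ALP–PIN–IVY–VLY: 5.1+0.9+9.7 = 15.7
The minimum is 10.2 min via ALP–PIN–DOK–VLY.

10.2 min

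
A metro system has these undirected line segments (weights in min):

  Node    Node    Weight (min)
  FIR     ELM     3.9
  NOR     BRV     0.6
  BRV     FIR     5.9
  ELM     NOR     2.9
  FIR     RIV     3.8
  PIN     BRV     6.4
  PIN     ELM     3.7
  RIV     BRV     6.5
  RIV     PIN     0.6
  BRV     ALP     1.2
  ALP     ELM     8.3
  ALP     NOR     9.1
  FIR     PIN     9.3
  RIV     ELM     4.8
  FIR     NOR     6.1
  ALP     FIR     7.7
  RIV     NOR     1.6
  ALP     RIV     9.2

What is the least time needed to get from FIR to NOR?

5.4 min

Running Dijkstra from FIR:
FIR: 0
RIV: 3.8  (via FIR)
ELM: 3.9  (via FIR)
PIN: 4.4  (via RIV)
NOR: 5.4  (via RIV)
Shortest route: FIR → RIV → NOR = 5.4 min.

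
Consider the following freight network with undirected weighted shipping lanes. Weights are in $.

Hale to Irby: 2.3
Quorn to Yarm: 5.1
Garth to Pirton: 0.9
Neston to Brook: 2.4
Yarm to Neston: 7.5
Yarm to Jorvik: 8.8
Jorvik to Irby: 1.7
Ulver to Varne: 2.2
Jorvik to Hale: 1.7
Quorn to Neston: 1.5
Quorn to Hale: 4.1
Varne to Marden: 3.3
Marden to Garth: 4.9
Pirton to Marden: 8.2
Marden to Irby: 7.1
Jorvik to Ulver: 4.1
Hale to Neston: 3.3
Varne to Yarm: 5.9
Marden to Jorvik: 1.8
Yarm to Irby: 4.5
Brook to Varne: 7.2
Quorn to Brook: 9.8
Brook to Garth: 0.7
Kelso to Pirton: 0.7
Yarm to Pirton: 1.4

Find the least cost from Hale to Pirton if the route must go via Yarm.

Shortest Hale→Yarm: Hale–Irby–Yarm = 6.8
Shortest Yarm→Pirton: Yarm–Pirton = 1.4
Total via Yarm: 6.8 + 1.4 = $8.2.

$8.2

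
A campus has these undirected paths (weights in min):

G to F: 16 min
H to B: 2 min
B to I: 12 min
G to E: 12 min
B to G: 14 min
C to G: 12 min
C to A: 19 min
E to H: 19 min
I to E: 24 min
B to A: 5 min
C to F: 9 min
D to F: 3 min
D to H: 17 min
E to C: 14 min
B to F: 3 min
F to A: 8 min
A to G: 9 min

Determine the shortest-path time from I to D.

18 min

Shortest distances from I:
I: 0
B: 12  (via I)
H: 14  (via B)
F: 15  (via B)
A: 17  (via B)
D: 18  (via F)
Shortest route: I–B–F–D = 18 min.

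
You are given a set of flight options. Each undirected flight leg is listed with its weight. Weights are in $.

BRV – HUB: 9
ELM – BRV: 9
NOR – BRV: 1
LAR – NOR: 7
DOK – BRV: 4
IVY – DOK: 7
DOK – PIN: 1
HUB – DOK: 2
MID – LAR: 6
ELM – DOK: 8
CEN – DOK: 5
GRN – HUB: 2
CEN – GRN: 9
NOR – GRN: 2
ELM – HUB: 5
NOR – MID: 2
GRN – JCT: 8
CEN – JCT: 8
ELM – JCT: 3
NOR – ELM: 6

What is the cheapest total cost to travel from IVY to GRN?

$11

Settle nodes by increasing distance from IVY:
IVY: 0
DOK: 7  (via IVY)
PIN: 8  (via DOK)
HUB: 9  (via DOK)
BRV: 11  (via DOK)
GRN: 11  (via HUB)
Shortest route: IVY → DOK → HUB → GRN = $11.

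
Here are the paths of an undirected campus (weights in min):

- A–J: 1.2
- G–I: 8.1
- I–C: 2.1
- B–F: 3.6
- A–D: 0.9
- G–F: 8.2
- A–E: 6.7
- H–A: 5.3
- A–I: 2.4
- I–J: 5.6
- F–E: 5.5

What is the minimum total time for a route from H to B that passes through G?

Shortest H→G: H–A–I–G = 15.8
Shortest G→B: G–F–B = 11.8
Total via G: 15.8 + 11.8 = 27.6 min.

27.6 min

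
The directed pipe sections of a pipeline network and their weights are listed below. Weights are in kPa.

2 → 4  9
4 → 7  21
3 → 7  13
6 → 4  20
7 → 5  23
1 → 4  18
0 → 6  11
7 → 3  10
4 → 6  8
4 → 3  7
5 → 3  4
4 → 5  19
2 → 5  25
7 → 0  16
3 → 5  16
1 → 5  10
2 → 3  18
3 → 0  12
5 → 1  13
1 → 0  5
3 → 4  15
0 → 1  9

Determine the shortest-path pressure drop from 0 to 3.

23 kPa

Enumerating some paths:
0 - 1 - 4 - 3: 9+18+7 = 34
0 - 1 - 5 - 3: 9+10+4 = 23
0 - 1 - 4 - 5 - 3: 9+18+19+4 = 50
0 - 6 - 4 - 3: 11+20+7 = 38
Cheapest is 0 - 1 - 5 - 3 at 23 kPa.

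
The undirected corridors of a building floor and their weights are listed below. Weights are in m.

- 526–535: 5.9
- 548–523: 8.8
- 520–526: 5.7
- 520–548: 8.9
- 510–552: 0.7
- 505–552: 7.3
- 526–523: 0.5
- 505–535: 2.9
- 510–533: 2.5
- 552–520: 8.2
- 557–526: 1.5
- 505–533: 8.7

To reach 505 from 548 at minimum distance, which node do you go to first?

523

Candidate routes:
548–520–552–510–533–505: 8.9+8.2+0.7+2.5+8.7 = 29
548–520–526–535–505: 8.9+5.7+5.9+2.9 = 23.4
548–520–552–505: 8.9+8.2+7.3 = 24.4
548–523–526–535–505: 8.8+0.5+5.9+2.9 = 18.1
The minimum is 18.1 m via 548–523–526–535–505.
So from 548 the first move is to 523.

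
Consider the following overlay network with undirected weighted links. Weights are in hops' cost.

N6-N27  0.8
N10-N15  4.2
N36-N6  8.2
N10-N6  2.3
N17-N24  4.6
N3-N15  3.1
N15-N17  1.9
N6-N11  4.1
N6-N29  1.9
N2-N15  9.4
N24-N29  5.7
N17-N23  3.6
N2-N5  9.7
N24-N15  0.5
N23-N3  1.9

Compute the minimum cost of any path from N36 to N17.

Shortest distances from N36:
N36: 0
N6: 8.2  (via N36)
N27: 9  (via N6)
N29: 10.1  (via N6)
N10: 10.5  (via N6)
N11: 12.3  (via N6)
N15: 14.7  (via N10)
N24: 15.2  (via N15)
N17: 16.6  (via N15)
Shortest route: N36 → N6 → N10 → N15 → N17 = 16.6 hops' cost.

16.6 hops' cost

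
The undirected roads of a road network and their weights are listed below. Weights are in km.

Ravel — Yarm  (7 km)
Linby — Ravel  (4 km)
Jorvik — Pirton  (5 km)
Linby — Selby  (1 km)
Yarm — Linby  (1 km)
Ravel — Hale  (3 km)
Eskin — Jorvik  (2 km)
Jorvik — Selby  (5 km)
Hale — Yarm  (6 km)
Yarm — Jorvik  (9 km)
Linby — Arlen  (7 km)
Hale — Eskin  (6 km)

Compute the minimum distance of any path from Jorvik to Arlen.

13 km

Enumerating some paths:
Jorvik–Selby–Linby–Arlen: 5+1+7 = 13
Jorvik–Yarm–Linby–Arlen: 9+1+7 = 17
Cheapest is Jorvik–Selby–Linby–Arlen at 13 km.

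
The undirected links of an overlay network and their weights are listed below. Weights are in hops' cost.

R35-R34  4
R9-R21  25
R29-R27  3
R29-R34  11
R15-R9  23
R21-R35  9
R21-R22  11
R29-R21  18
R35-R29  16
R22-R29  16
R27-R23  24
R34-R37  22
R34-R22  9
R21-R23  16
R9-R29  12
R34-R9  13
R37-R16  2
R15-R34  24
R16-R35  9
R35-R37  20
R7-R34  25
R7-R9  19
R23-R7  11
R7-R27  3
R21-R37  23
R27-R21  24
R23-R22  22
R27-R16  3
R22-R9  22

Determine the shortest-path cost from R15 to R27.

Enumerating some paths:
R15 → R9 → R7 → R27: 23+19+3 = 45
R15 → R9 → R29 → R27: 23+12+3 = 38
R15 → R34 → R35 → R16 → R27: 24+4+9+3 = 40
The minimum is 38 hops' cost via R15 → R9 → R29 → R27.

38 hops' cost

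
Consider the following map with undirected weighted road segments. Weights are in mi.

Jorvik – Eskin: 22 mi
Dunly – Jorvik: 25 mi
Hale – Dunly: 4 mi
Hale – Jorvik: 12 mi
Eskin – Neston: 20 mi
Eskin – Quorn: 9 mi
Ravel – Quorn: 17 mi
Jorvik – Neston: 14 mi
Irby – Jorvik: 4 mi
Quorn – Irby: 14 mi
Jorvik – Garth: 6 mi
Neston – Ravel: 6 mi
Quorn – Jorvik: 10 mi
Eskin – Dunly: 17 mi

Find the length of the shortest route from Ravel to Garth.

Compare a few routes:
Ravel - Neston - Jorvik - Garth: 6+14+6 = 26
Ravel - Quorn - Jorvik - Garth: 17+10+6 = 33
Cheapest is Ravel - Neston - Jorvik - Garth at 26 mi.

26 mi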